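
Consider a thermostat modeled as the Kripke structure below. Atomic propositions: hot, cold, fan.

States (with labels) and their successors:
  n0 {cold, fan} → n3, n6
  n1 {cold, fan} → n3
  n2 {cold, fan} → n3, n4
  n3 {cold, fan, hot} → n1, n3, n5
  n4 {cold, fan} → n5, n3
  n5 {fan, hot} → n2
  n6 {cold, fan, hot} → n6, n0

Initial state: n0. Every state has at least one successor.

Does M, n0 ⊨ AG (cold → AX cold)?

States satisfying cold → AX cold: {n0, n1, n2, n5, n6}.
States satisfying AG (cold → AX cold): ∅.
n3 is reachable from n0 and violates cold → AX cold, so AG fails at n0.
n0 ∉ Sat(AG (cold → AX cold)).

No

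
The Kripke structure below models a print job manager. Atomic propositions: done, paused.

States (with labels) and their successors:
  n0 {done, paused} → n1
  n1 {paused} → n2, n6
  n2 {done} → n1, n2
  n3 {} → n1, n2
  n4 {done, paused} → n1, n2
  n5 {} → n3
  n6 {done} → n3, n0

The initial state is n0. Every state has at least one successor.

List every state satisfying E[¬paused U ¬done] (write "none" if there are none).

States satisfying ¬paused: {n2, n3, n5, n6}.
States satisfying ¬done: {n1, n3, n5}.
States satisfying E[¬paused U ¬done]: {n1, n2, n3, n5, n6}.

{n1, n2, n3, n5, n6}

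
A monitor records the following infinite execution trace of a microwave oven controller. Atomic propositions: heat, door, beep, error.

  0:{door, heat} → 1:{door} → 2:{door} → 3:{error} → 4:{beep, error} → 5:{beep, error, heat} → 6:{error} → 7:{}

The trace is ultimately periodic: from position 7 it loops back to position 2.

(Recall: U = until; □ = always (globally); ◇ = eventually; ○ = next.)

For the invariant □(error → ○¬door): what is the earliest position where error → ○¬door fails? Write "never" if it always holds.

never

error → ○¬door holds at every position 0..7, and those are all the positions the trace ever visits, so the invariant □(error → ○¬door) is never violated.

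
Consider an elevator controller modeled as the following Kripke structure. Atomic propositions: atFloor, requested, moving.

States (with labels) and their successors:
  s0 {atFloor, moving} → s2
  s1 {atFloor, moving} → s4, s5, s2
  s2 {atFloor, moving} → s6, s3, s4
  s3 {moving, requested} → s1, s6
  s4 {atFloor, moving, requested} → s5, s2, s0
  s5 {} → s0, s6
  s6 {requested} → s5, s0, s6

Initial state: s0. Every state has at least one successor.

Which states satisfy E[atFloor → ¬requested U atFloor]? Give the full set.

{s0, s1, s2, s3, s4, s5, s6}

States satisfying atFloor → ¬requested: {s0, s1, s2, s3, s5, s6}.
States satisfying atFloor: {s0, s1, s2, s4}.
States satisfying E[atFloor → ¬requested U atFloor]: {s0, s1, s2, s3, s4, s5, s6}.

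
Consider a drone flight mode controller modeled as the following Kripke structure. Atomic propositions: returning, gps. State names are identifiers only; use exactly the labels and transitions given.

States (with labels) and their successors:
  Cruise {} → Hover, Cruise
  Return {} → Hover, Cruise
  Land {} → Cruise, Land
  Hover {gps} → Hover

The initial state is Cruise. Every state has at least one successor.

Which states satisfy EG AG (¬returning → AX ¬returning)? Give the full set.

{Cruise, Return, Land, Hover}

States satisfying AG (¬returning → AX ¬returning): {Cruise, Return, Land, Hover}.
States satisfying EG AG (¬returning → AX ¬returning): {Cruise, Return, Land, Hover}.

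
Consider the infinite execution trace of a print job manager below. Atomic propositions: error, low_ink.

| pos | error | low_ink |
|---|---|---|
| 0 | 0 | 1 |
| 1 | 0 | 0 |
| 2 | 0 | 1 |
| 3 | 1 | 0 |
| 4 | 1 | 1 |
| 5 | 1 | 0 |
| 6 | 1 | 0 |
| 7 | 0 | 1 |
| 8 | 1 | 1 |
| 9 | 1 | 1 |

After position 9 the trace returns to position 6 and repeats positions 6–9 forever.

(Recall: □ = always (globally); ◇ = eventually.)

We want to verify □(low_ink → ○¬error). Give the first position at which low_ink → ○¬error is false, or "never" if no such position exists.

Check low_ink → ○¬error at each position in order: 0 ✓, 1 ✓.
At position 2 the labels are {low_ink} and the next position 3 has {error}, so low_ink → ○¬error is false there. This is the first violation.

2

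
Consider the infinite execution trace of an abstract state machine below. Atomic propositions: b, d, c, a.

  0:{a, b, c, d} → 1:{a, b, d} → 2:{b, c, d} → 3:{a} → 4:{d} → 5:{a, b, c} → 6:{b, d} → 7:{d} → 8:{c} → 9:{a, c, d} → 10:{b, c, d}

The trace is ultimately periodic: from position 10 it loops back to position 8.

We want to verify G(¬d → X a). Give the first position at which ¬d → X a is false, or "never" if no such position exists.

Check ¬d → X a at each position in order: 0 ✓, 1 ✓, 2 ✓.
At position 3 the labels are {a} and the next position 4 has {d}, so ¬d → X a is false there. This is the first violation.

3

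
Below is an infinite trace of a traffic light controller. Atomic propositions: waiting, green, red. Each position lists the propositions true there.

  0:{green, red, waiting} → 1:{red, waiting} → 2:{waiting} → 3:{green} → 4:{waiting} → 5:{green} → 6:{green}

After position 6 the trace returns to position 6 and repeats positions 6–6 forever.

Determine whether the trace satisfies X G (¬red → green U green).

The position after 0 is 1; G (¬red → green U green) is false there.

Does not hold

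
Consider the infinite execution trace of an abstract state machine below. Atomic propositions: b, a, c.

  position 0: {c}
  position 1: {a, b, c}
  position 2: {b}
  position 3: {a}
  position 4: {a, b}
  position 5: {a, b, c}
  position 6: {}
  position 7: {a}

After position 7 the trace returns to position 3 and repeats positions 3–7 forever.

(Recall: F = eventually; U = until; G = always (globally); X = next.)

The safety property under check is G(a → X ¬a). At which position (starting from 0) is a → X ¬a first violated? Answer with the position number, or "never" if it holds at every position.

Check a → X ¬a at each position in order: 0 ✓, 1 ✓, 2 ✓.
At position 3 the labels are {a} and the next position 4 has {a, b}, so a → X ¬a is false there. This is the first violation.

3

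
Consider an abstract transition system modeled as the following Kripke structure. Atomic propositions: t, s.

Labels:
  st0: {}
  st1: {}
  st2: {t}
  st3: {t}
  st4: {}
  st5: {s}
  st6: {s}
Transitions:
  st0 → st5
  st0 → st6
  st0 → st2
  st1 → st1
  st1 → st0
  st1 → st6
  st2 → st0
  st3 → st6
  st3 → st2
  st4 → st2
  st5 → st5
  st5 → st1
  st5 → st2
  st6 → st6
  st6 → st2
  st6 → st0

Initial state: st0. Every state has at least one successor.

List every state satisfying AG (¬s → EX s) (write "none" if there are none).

States satisfying ¬s → EX s: {st0, st1, st3, st5, st6}.
States satisfying AG (¬s → EX s): ∅.

none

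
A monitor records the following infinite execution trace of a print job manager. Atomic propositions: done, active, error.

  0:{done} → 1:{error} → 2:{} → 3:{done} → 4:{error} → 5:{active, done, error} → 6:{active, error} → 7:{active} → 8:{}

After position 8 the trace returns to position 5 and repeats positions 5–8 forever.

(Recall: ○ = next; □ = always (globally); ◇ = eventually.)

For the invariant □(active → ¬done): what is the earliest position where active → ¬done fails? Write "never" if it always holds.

Check active → ¬done at each position in order: 0 ✓, 1 ✓, 2 ✓, 3 ✓, 4 ✓.
At position 5 the labels are {active, done, error}, so active → ¬done is false there. This is the first violation.

5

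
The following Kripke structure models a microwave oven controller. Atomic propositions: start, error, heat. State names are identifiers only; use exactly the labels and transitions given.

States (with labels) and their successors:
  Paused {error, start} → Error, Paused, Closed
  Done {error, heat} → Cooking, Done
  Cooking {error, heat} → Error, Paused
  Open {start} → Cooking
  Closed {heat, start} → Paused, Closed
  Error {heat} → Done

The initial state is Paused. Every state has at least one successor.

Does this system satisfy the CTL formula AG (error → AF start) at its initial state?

No

States satisfying error → AF start: {Paused, Open, Closed, Error}.
States satisfying AG (error → AF start): ∅.
Cooking is reachable from Paused and violates error → AF start, so AG fails at Paused.
Paused ∉ Sat(AG (error → AF start)).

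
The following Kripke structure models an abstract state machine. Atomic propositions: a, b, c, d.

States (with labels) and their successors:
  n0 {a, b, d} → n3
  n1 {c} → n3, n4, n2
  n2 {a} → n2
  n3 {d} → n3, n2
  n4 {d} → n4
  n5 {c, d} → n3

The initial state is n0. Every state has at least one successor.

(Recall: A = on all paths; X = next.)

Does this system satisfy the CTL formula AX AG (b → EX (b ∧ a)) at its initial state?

Holds

States satisfying AG (b → EX (b ∧ a)): {n1, n2, n3, n4, n5}.
States satisfying AX AG (b → EX (b ∧ a)): {n0, n1, n2, n3, n4, n5}.
n0 ∈ Sat(AX AG (b → EX (b ∧ a))).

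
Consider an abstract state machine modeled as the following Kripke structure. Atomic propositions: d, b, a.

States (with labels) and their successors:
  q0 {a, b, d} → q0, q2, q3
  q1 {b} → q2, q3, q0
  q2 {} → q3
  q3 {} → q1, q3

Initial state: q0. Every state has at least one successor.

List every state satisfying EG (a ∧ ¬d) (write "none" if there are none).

none

States satisfying a ∧ ¬d: ∅.
States satisfying EG (a ∧ ¬d): ∅.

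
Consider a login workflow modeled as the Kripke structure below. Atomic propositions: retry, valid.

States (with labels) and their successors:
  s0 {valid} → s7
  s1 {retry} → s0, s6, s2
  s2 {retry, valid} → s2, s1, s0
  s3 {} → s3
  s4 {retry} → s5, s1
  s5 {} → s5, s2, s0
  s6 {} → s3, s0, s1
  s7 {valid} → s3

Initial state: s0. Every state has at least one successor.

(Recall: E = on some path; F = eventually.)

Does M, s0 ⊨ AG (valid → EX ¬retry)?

Satisfied

States satisfying valid → EX ¬retry: {s0, s1, s2, s3, s4, s5, s6, s7}.
States satisfying AG (valid → EX ¬retry): {s0, s1, s2, s3, s4, s5, s6, s7}.
Every state reachable from s0 satisfies valid → EX ¬retry.
s0 ∈ Sat(AG (valid → EX ¬retry)).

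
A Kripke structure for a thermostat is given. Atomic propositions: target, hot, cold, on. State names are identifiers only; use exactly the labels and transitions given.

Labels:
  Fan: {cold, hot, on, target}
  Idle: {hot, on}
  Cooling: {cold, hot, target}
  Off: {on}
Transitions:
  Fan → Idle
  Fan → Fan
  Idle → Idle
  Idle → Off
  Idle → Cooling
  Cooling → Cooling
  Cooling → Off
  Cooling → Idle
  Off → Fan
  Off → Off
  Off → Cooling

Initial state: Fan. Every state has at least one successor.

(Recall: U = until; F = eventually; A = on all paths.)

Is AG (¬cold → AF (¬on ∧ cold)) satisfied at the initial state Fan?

States satisfying ¬cold → AF (¬on ∧ cold): {Fan, Cooling}.
States satisfying AG (¬cold → AF (¬on ∧ cold)): ∅.
Idle is reachable from Fan and violates ¬cold → AF (¬on ∧ cold), so AG fails at Fan.
Fan ∉ Sat(AG (¬cold → AF (¬on ∧ cold))).

Does not hold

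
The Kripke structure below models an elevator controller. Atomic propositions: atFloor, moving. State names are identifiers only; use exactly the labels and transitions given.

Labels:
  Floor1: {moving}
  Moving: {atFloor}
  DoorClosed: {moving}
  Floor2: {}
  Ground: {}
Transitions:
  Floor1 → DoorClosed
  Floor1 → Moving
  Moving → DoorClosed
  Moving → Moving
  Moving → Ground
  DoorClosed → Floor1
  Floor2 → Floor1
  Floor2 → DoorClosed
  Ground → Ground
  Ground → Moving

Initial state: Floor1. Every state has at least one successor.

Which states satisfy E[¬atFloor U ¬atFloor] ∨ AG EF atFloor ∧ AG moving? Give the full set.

{Floor1, DoorClosed, Floor2, Ground}

States satisfying ¬atFloor: {Floor1, DoorClosed, Floor2, Ground}.
States satisfying E[¬atFloor U ¬atFloor]: {Floor1, DoorClosed, Floor2, Ground}.
States satisfying EF atFloor: {Floor1, Moving, DoorClosed, Floor2, Ground}.
States satisfying AG EF atFloor: {Floor1, Moving, DoorClosed, Floor2, Ground}.
States satisfying moving: {Floor1, DoorClosed}.
States satisfying AG moving: ∅.
States satisfying AG EF atFloor ∧ AG moving: ∅.
States satisfying E[¬atFloor U ¬atFloor] ∨ AG EF atFloor ∧ AG moving: {Floor1, DoorClosed, Floor2, Ground}.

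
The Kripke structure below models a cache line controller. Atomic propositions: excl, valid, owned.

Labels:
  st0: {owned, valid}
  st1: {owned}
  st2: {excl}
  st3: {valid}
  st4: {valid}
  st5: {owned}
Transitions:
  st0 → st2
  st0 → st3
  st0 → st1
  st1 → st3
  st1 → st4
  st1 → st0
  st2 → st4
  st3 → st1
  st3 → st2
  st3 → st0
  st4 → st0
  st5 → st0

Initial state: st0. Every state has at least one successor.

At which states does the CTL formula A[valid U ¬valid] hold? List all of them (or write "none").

States satisfying valid: {st0, st3, st4}.
States satisfying ¬valid: {st1, st2, st5}.
States satisfying A[valid U ¬valid]: {st1, st2, st5}.

{st1, st2, st5}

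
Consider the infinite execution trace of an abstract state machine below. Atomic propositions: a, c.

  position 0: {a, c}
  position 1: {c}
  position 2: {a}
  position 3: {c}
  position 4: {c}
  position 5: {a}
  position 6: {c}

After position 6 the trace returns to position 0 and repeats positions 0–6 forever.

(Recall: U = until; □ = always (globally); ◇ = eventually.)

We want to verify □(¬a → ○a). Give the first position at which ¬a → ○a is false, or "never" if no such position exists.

3

Check ¬a → ○a at each position in order: 0 ✓, 1 ✓, 2 ✓.
At position 3 the labels are {c} and the next position 4 has {c}, so ¬a → ○a is false there. This is the first violation.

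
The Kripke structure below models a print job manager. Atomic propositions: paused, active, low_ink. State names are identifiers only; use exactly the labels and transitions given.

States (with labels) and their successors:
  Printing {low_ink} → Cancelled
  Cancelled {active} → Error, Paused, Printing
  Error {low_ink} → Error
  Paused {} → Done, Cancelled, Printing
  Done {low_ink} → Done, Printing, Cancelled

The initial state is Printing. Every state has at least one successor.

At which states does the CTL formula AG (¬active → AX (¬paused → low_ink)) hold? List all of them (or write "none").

{Error}

States satisfying ¬active → AX (¬paused → low_ink): {Cancelled, Error}.
States satisfying AG (¬active → AX (¬paused → low_ink)): {Error}.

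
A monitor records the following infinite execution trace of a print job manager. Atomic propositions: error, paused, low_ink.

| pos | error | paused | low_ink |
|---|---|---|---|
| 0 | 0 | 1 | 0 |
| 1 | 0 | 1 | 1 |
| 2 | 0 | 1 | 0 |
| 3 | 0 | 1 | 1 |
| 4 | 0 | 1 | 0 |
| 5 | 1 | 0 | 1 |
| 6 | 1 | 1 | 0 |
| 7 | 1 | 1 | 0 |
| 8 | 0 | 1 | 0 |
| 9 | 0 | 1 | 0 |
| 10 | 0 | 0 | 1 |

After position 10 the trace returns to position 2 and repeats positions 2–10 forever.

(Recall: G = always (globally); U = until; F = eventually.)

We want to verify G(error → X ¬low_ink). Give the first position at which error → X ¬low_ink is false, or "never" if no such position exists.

never

error → X ¬low_ink holds at every position 0..10, and those are all the positions the trace ever visits, so the invariant G(error → X ¬low_ink) is never violated.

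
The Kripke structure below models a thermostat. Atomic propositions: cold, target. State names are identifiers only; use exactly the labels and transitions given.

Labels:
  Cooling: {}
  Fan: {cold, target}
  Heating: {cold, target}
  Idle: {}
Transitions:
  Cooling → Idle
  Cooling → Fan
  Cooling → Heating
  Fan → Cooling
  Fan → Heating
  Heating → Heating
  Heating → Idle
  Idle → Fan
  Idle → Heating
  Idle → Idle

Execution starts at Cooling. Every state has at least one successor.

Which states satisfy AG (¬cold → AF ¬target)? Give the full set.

States satisfying ¬cold → AF ¬target: {Cooling, Fan, Heating, Idle}.
States satisfying AG (¬cold → AF ¬target): {Cooling, Fan, Heating, Idle}.

{Cooling, Fan, Heating, Idle}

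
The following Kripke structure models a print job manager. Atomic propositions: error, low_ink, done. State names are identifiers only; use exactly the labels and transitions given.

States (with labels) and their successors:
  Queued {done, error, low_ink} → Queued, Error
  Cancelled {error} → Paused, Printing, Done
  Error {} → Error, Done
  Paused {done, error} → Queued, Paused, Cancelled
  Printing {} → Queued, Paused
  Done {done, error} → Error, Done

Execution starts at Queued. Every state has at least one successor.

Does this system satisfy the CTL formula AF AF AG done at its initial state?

States satisfying AF AG done: ∅.
States satisfying AF AF AG done: ∅.
There is a path from Queued along which AF AG done never holds.
Queued ∉ Sat(AF AF AG done).

Does not hold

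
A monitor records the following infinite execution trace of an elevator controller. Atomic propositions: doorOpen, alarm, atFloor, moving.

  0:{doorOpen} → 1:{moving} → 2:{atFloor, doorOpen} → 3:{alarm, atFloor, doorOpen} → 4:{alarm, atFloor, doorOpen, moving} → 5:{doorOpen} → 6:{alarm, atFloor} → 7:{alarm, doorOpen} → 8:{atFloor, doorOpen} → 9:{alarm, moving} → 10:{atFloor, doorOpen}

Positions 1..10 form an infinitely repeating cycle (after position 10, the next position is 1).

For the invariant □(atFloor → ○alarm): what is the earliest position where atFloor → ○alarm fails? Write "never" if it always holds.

4

Check atFloor → ○alarm at each position in order: 0 ✓, 1 ✓, 2 ✓, 3 ✓.
At position 4 the labels are {alarm, atFloor, doorOpen, moving} and the next position 5 has {doorOpen}, so atFloor → ○alarm is false there. This is the first violation.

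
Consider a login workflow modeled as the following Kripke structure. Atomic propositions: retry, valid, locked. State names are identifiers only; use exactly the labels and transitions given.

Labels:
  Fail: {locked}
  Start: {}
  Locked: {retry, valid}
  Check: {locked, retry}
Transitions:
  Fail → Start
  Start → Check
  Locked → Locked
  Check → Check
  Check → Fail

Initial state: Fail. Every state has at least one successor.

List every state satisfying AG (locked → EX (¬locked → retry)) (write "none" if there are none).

States satisfying locked → EX (¬locked → retry): {Start, Locked, Check}.
States satisfying AG (locked → EX (¬locked → retry)): {Locked}.

{Locked}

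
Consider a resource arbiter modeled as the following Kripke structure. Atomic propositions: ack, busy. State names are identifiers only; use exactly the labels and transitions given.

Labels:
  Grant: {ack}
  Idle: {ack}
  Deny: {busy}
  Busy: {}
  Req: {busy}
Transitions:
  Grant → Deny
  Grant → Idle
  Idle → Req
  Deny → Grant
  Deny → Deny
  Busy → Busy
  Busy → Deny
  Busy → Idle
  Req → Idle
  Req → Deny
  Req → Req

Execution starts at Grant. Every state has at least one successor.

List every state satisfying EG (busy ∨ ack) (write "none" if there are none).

States satisfying busy ∨ ack: {Grant, Idle, Deny, Req}.
States satisfying EG (busy ∨ ack): {Grant, Idle, Deny, Req}.

{Grant, Idle, Deny, Req}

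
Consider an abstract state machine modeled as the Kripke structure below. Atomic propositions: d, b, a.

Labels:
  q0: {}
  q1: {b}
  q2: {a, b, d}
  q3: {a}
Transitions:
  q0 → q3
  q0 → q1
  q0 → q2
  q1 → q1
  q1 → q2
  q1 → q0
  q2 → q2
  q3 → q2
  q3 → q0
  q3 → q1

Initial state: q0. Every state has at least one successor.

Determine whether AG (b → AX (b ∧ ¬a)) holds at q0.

States satisfying b → AX (b ∧ ¬a): {q0, q3}.
States satisfying AG (b → AX (b ∧ ¬a)): ∅.
q1 is reachable from q0 and violates b → AX (b ∧ ¬a), so AG fails at q0.
q0 ∉ Sat(AG (b → AX (b ∧ ¬a))).

No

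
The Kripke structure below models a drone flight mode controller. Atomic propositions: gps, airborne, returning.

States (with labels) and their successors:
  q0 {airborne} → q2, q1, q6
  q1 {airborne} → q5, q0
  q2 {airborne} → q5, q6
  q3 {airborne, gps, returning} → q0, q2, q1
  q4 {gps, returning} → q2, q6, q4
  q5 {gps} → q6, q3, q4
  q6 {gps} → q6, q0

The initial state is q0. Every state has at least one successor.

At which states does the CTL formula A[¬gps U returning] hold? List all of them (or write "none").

States satisfying ¬gps: {q0, q1, q2}.
States satisfying returning: {q3, q4}.
States satisfying A[¬gps U returning]: {q3, q4}.

{q3, q4}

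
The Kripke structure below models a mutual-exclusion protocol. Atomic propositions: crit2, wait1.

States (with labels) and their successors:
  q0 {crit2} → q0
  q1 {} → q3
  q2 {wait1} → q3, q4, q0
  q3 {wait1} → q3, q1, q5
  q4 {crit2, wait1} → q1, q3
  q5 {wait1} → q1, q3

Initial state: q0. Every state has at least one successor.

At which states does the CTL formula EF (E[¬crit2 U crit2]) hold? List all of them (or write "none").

{q0, q2, q4}

States satisfying E[¬crit2 U crit2]: {q0, q2, q4}.
States satisfying EF (E[¬crit2 U crit2]): {q0, q2, q4}.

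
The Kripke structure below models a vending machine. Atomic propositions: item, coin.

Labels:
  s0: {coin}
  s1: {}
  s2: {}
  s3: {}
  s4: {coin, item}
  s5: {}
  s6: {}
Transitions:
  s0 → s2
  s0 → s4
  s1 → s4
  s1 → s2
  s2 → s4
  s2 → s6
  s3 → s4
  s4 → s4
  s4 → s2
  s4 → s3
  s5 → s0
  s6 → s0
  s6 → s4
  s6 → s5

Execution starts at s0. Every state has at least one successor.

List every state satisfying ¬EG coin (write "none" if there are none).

{s1, s2, s3, s5, s6}

States satisfying coin: {s0, s4}.
States satisfying EG coin: {s0, s4}.
States satisfying ¬EG coin: {s1, s2, s3, s5, s6}.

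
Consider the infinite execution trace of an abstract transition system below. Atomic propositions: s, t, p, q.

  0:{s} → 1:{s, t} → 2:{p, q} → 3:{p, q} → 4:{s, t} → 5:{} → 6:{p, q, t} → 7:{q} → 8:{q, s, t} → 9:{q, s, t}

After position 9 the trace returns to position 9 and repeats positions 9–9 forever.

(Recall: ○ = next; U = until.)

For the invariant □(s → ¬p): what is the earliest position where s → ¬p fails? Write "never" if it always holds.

never

s → ¬p holds at every position 0..9, and those are all the positions the trace ever visits, so the invariant □(s → ¬p) is never violated.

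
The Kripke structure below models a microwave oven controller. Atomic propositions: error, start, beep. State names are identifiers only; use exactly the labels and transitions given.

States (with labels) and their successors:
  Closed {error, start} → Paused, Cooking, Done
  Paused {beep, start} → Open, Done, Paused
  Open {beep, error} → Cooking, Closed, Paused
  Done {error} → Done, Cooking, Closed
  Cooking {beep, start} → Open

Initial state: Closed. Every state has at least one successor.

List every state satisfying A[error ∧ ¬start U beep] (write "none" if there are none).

{Paused, Open, Cooking}

States satisfying error ∧ ¬start: {Open, Done}.
States satisfying beep: {Paused, Open, Cooking}.
States satisfying A[error ∧ ¬start U beep]: {Paused, Open, Cooking}.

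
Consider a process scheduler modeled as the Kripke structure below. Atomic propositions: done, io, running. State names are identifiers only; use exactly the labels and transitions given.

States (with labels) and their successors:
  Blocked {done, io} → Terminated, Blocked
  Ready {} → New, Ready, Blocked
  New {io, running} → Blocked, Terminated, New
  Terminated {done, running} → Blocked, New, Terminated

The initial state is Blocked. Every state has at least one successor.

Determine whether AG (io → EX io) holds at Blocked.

States satisfying io → EX io: {Blocked, Ready, New, Terminated}.
States satisfying AG (io → EX io): {Blocked, Ready, New, Terminated}.
Every state reachable from Blocked satisfies io → EX io.
Blocked ∈ Sat(AG (io → EX io)).

Satisfied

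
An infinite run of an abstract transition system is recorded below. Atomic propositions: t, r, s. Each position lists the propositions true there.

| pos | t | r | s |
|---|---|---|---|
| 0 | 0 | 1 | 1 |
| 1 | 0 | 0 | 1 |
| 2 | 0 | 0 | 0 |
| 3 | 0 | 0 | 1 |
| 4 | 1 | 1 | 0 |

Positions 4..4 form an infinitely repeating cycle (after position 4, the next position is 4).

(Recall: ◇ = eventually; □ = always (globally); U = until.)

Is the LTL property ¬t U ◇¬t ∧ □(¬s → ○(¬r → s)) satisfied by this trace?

Yes

Walking from position 0: ◇¬t first holds at position 0, and ¬t holds at every earlier position along the way, so ¬t U ◇¬t holds.
¬s → ○(¬r → s) holds at every position 0..4, and those are all positions ever visited, so □(¬s → ○(¬r → s)) holds.
Positions where ¬s holds: 2, 4.
Check ○(¬r → s) at each: 2→ok, 4→ok.
At position 0: ¬t U ◇¬t is true; □(¬s → ○(¬r → s)) is true; so ¬t U ◇¬t ∧ □(¬s → ○(¬r → s)) is true.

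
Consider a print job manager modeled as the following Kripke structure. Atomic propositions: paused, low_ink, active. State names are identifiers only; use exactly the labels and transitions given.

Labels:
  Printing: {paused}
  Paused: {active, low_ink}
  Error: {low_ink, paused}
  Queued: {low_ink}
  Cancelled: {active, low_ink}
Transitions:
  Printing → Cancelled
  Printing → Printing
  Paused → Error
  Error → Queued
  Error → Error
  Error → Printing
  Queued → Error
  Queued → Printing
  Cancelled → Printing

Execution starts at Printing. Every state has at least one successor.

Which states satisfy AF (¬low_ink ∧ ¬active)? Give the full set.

{Printing, Cancelled}

States satisfying ¬low_ink ∧ ¬active: {Printing}.
States satisfying AF (¬low_ink ∧ ¬active): {Printing, Cancelled}.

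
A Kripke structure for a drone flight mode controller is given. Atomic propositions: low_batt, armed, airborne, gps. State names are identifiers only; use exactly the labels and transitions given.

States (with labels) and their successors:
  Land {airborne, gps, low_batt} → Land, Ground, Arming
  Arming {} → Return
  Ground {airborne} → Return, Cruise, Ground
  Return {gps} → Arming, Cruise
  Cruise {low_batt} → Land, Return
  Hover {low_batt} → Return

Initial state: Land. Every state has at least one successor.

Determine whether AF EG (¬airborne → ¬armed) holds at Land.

States satisfying EG (¬airborne → ¬armed): {Land, Arming, Ground, Return, Cruise, Hover}.
States satisfying AF EG (¬airborne → ¬armed): {Land, Arming, Ground, Return, Cruise, Hover}.
Land ∈ Sat(AF EG (¬airborne → ¬armed)).

Satisfied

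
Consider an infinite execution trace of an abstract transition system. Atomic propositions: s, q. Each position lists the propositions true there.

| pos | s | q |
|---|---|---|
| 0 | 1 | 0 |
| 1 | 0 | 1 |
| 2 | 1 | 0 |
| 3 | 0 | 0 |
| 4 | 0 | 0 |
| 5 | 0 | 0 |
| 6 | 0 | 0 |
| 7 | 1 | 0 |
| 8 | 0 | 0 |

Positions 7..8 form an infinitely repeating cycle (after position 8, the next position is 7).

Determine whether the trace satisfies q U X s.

Does not hold

Walking from position 0: at position 0, X s has not yet held and q fails, so q U X s is false.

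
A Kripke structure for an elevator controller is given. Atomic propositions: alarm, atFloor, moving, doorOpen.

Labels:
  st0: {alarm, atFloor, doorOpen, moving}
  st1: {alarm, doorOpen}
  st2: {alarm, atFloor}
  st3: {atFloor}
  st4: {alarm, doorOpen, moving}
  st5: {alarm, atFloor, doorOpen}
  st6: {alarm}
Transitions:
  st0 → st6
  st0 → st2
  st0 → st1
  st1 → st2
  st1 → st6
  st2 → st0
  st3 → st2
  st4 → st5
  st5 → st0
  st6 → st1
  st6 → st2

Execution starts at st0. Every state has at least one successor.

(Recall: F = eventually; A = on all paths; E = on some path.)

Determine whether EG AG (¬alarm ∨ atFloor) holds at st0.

Violated

States satisfying AG (¬alarm ∨ atFloor): ∅.
States satisfying EG AG (¬alarm ∨ atFloor): ∅.
No suitable path/successor from st0 witnesses the formula.
st0 ∉ Sat(EG AG (¬alarm ∨ atFloor)).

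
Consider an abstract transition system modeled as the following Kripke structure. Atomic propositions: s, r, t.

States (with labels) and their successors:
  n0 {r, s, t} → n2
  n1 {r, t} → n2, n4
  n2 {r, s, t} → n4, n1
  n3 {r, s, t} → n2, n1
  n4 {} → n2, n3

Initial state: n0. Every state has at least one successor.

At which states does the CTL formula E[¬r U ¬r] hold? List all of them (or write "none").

States satisfying ¬r: {n4}.
States satisfying E[¬r U ¬r]: {n4}.

{n4}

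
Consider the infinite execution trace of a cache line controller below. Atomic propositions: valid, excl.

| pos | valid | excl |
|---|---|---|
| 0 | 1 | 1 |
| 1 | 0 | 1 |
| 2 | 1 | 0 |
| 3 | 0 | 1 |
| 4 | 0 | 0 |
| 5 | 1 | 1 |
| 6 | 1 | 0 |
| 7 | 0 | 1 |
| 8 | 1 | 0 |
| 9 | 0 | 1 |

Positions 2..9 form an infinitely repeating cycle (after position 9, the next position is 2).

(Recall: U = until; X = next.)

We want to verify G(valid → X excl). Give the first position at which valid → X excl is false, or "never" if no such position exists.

Check valid → X excl at each position in order: 0 ✓, 1 ✓, 2 ✓, 3 ✓, 4 ✓.
At position 5 the labels are {excl, valid} and the next position 6 has {valid}, so valid → X excl is false there. This is the first violation.

5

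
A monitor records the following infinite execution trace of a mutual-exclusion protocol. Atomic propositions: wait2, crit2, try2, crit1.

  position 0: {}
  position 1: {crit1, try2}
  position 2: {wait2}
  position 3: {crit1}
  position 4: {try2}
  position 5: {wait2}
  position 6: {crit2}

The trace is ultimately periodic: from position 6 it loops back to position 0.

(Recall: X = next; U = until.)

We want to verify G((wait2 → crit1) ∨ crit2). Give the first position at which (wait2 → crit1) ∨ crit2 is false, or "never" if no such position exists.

2

Check (wait2 → crit1) ∨ crit2 at each position in order: 0 ✓, 1 ✓.
At position 2 the labels are {wait2}, so (wait2 → crit1) ∨ crit2 is false there. This is the first violation.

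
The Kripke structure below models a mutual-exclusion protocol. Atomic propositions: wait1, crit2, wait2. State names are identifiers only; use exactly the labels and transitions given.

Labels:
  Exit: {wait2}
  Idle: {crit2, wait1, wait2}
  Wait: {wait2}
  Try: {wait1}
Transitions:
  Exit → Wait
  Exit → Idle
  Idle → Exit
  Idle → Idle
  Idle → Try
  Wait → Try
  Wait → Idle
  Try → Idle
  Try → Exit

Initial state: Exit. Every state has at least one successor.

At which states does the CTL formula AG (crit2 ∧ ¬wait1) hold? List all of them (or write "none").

States satisfying crit2 ∧ ¬wait1: ∅.
States satisfying AG (crit2 ∧ ¬wait1): ∅.

none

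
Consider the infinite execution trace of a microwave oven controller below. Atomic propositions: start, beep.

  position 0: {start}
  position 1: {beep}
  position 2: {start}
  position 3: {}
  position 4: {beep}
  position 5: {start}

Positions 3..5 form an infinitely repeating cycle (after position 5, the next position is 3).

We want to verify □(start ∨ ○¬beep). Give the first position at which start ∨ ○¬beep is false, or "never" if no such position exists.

Check start ∨ ○¬beep at each position in order: 0 ✓, 1 ✓, 2 ✓.
At position 3 the labels are {} and the next position 4 has {beep}, so start ∨ ○¬beep is false there. This is the first violation.

3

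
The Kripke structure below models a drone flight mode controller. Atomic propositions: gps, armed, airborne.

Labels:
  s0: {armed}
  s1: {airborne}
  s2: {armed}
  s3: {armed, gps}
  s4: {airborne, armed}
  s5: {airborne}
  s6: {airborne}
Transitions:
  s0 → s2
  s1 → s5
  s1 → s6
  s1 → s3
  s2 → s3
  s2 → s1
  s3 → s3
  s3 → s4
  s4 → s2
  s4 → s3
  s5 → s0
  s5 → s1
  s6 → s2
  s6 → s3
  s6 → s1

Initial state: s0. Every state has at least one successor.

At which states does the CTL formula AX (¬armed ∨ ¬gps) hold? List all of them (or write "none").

{s0, s5}

States satisfying ¬armed ∨ ¬gps: {s0, s1, s2, s4, s5, s6}.
States satisfying AX (¬armed ∨ ¬gps): {s0, s5}.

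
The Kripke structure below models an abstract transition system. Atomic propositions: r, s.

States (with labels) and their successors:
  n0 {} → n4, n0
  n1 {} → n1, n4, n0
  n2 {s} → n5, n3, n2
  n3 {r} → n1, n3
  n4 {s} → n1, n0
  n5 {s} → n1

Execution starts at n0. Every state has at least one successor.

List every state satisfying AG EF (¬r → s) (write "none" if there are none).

States satisfying EF (¬r → s): {n0, n1, n2, n3, n4, n5}.
States satisfying AG EF (¬r → s): {n0, n1, n2, n3, n4, n5}.

{n0, n1, n2, n3, n4, n5}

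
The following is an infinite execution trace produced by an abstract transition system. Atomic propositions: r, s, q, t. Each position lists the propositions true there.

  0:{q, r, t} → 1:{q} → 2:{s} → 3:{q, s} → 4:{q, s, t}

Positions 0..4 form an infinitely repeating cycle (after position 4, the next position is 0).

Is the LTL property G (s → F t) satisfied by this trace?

s → F t holds at every position 0..4, and those are all positions ever visited, so G (s → F t) holds.
Positions where s holds: 2, 3, 4.
Check F t at each: 2→ok, 3→ok, 4→ok.

Satisfied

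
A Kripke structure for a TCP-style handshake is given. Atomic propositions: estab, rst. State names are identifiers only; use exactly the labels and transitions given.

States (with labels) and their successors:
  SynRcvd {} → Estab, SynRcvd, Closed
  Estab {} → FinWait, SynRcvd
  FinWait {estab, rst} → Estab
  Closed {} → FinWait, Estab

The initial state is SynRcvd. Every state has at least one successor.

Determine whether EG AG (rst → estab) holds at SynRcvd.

States satisfying AG (rst → estab): {SynRcvd, Estab, FinWait, Closed}.
States satisfying EG AG (rst → estab): {SynRcvd, Estab, FinWait, Closed}.
SynRcvd ∈ Sat(EG AG (rst → estab)).

Holds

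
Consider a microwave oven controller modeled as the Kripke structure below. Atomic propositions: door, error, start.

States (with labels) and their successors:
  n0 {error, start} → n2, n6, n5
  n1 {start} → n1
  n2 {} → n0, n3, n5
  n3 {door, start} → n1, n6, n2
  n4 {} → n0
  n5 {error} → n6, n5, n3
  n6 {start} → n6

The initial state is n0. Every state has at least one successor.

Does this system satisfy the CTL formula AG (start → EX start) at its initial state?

States satisfying start → EX start: {n0, n1, n2, n3, n4, n5, n6}.
States satisfying AG (start → EX start): {n0, n1, n2, n3, n4, n5, n6}.
Every state reachable from n0 satisfies start → EX start.
n0 ∈ Sat(AG (start → EX start)).

Satisfied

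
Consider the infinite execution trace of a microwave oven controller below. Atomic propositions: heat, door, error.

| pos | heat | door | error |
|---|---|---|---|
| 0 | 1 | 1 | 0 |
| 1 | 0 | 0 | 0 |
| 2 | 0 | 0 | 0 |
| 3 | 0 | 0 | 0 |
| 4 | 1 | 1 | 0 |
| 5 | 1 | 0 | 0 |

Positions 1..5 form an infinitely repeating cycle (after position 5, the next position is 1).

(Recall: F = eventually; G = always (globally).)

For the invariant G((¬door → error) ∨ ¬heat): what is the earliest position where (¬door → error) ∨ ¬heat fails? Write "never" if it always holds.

Check (¬door → error) ∨ ¬heat at each position in order: 0 ✓, 1 ✓, 2 ✓, 3 ✓, 4 ✓.
At position 5 the labels are {heat}, so (¬door → error) ∨ ¬heat is false there. This is the first violation.

5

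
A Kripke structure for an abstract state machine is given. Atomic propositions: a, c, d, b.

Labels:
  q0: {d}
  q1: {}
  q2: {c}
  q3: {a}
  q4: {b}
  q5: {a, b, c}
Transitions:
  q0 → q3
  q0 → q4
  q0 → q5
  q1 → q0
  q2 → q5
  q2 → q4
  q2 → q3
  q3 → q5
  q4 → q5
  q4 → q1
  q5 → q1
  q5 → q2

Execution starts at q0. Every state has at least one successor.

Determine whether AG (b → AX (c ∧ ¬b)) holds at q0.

Violated

States satisfying b → AX (c ∧ ¬b): {q0, q1, q2, q3}.
States satisfying AG (b → AX (c ∧ ¬b)): ∅.
q4 is reachable from q0 and violates b → AX (c ∧ ¬b), so AG fails at q0.
q0 ∉ Sat(AG (b → AX (c ∧ ¬b))).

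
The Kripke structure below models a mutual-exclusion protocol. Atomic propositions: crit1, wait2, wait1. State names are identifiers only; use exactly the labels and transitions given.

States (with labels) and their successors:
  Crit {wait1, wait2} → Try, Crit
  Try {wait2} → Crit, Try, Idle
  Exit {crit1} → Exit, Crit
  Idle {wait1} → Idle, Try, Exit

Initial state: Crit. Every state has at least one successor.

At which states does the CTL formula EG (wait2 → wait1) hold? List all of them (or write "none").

{Crit, Exit, Idle}

States satisfying wait2 → wait1: {Crit, Exit, Idle}.
States satisfying EG (wait2 → wait1): {Crit, Exit, Idle}.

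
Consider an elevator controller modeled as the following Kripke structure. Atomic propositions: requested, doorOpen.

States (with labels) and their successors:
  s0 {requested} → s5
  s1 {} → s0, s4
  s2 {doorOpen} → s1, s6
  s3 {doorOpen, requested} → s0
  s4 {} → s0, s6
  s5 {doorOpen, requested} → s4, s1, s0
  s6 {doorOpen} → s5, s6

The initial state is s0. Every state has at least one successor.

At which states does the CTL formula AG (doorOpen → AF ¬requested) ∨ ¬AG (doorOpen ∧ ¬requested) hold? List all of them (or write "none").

{s0, s1, s2, s3, s4, s5, s6}

States satisfying doorOpen → AF ¬requested: {s0, s1, s2, s4, s6}.
States satisfying AG (doorOpen → AF ¬requested): ∅.
States satisfying doorOpen ∧ ¬requested: {s2, s6}.
States satisfying AG (doorOpen ∧ ¬requested): ∅.
States satisfying ¬AG (doorOpen ∧ ¬requested): {s0, s1, s2, s3, s4, s5, s6}.
States satisfying AG (doorOpen → AF ¬requested) ∨ ¬AG (doorOpen ∧ ¬requested): {s0, s1, s2, s3, s4, s5, s6}.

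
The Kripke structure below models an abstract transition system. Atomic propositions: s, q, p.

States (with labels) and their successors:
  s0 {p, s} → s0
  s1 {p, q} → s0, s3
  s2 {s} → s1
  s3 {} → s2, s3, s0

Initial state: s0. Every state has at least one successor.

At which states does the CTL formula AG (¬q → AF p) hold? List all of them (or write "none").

{s0}

States satisfying ¬q → AF p: {s0, s1, s2}.
States satisfying AG (¬q → AF p): {s0}.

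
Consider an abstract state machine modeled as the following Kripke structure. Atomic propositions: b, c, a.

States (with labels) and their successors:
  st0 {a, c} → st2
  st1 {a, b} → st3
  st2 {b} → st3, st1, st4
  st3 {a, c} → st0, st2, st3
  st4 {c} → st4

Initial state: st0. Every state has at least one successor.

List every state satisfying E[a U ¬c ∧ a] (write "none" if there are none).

States satisfying a: {st0, st1, st3}.
States satisfying ¬c ∧ a: {st1}.
States satisfying E[a U ¬c ∧ a]: {st1}.

{st1}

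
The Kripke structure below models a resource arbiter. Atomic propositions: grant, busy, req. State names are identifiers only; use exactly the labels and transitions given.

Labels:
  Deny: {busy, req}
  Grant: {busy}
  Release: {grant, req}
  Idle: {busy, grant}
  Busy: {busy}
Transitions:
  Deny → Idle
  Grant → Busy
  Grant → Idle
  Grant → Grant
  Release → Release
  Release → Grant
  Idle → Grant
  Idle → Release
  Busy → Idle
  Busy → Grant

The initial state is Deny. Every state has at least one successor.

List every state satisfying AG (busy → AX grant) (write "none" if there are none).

States satisfying busy → AX grant: {Deny, Release}.
States satisfying AG (busy → AX grant): ∅.

none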